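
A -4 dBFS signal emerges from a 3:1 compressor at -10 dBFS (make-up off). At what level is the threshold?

Input is 9 dB above T (since output overshoot × R = input overshoot: (-10 − T)·3 = -4 − T gives T = -13 dBFS).
Check: -13 + (-4 − (-13))/3 = -13 + 3 = -10 dBFS. ✓

-13 dBFS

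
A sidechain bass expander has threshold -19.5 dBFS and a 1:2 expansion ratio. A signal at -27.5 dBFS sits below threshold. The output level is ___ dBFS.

Below threshold, a 1:2 expander applies gain = (2−1)×(T − x) of attenuation.
(2−1) × 8 = 8 dB, so output = -27.5 − 8 = -35.5 dBFS.

-35.5 dBFS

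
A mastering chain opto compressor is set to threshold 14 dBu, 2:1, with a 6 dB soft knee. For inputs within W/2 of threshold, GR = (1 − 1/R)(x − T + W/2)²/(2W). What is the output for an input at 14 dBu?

x − T + W/2 = 14 − 14 + 3 = 3.
GR = (1 − 1/2) × 3² / 12 = 0.5 × 9 / 12 = 0.375 dB.
Output = 14 − 0.375 = 13.625 dBu.

13.625 dBu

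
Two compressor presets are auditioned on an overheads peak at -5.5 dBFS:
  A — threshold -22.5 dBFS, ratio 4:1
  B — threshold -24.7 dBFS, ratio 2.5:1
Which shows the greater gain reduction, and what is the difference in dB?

A: overshoot 17 dB → output overshoot 4.25 dB → GR 12.75 dB.
B: overshoot 19.2 dB → output overshoot 7.68 dB → GR 11.52 dB.
Difference: 1.23 dB in favour of A.

A, by 1.23 dB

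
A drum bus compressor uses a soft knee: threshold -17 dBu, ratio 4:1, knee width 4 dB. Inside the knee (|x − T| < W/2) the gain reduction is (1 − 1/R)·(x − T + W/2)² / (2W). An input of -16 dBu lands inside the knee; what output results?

-16.84375 dBu

x − T + W/2 = -16 − (-17) + 2 = 3.
GR = (1 − 1/4) × 3² / 8 = 0.75 × 9 / 8 = 0.84375 dB.
Output = -16 − 0.84375 = -16.84375 dBu.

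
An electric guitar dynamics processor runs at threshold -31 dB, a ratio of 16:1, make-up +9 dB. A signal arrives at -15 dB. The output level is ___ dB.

-21 dB

-15 dB sits 16 dB over threshold.
The 16 dB excess becomes 1 dB after 16:1 reduction.
Output = -31 + 1 = -30 dB; make-up adds 9 dB, giving -21 dB.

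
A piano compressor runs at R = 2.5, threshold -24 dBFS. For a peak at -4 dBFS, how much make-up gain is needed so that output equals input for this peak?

Overshoot 20 dB → 20/2.5 = 8 dB after compression, so the compressed level is -24 + 8 = -16 dBFS.
Make-up = target − compressed = -4 − (-16) = 12 dB.

12 dB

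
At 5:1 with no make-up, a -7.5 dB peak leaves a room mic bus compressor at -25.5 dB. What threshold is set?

Gain reduction = -7.5 − (-25.5) = 18 dB; output overshoot = GR / (R − 1) = 18 / 4 = 4.5 dB.
Threshold = output − output overshoot = -25.5 − 4.5 = -30 dB.

-30 dB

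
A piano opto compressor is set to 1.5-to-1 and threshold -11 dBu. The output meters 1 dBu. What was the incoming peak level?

Post-compression overshoot = 1 − (-11) = 12 dB.
Before 1.5:1 compression the overshoot was 12 × 1.5 = 18 dB, so input = -11 + 18 = 7 dBu.

7 dBu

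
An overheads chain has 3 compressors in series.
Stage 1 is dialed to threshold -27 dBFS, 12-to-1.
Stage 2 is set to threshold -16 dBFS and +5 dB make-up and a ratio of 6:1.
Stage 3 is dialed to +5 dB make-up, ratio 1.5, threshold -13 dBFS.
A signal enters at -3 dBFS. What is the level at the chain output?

Stage 1: -3 dBFS is 24 dB over -27 dBFS; at 12:1 that becomes 2 dB over, giving -25 dBFS.
Stage 2: below threshold (-25 ≤ -16); passes unchanged; make-up brings it to -20 dBFS.
Stage 3: -20 dBFS is at or below the -13 dBFS threshold — no compression; make-up brings it to -15 dBFS.

-15 dBFS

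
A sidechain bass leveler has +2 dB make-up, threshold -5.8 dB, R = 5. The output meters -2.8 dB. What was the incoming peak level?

Before make-up, the level was -2.8 − 2 = -4.8 dB.
Post-compression overshoot = -4.8 − (-5.8) = 1 dB.
Undo the ratio: input overshoot = 1 × 5 = 5 dB, giving input = -0.8 dB.

-0.8 dB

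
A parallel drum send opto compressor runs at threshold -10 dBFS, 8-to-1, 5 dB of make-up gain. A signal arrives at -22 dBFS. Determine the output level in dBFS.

-22 dBFS is 12 dB below the -10 dBFS threshold, so no gain reduction is applied.
Make-up gain adds 5 dB: -22 + 5 = -17 dBFS.

-17 dBFS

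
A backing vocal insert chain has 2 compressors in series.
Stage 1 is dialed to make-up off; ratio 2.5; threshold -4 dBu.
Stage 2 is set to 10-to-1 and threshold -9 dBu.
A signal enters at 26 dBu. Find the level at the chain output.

Stage 1: 30 dB above -4 dBu, reduced 2.5:1 to 12 dB above → 8 dBu.
Stage 2: 8 dBu is 17 dB over -9 dBu; at 10:1 that becomes 1.7 dB over, giving -7.3 dBu.

-7.3 dBu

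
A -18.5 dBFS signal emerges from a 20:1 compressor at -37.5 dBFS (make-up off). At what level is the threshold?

Gain reduction = -18.5 − (-37.5) = 19 dB; output overshoot = GR / (R − 1) = 19 / 19 = 1 dB.
Threshold = output − output overshoot = -37.5 − 1 = -38.5 dBFS.

-38.5 dBFS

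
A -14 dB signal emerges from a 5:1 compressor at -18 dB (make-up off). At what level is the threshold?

Let T be the threshold. Output overshoot = (input overshoot)/R, so -18 − T = (-14 − T)/5.
5·(-18 − T) = -14 − T → 4·T = -90 − (-14) = -76.
T = -76/4 = -19 dB.

-19 dB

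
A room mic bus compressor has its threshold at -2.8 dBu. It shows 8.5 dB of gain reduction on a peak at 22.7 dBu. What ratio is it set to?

1.5:1

Input overshoot = 22.7 − (-2.8) = 25.5 dB.
Output overshoot = 25.5 − 8.5 = 17 dB.
Ratio = input overshoot / output overshoot = 25.5 / 17 = 1.5.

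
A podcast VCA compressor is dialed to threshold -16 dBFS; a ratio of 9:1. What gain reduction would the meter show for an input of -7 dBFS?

8 dB

Overshoot = -7 − (-16) = 9 dB.
After 9:1 compression the overshoot becomes 9/9 = 1 dB.
GR = overshoot in − overshoot out = 9 − 1 = 8 dB.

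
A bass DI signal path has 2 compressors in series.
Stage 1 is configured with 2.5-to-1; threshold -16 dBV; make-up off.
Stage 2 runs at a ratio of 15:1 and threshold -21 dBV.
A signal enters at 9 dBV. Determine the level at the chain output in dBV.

-20 dBV

Stage 1: 9 dBV is 25 dB over -16 dBV; at 2.5:1 that becomes 10 dB over, giving -6 dBV.
Stage 2: -6 dBV is 15 dB over -21 dBV; at 15:1 that becomes 1 dB over, giving -20 dBV.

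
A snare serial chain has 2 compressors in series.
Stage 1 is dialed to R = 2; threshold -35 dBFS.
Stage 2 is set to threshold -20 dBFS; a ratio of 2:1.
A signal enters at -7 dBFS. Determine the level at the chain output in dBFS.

Stage 1: overshoot 28 dB → 28/2 = 14 dB → -21 dBFS.
Stage 2: -21 dBFS ≤ -20 dBFS, so stage 2 doesn't engage; output -21 dBFS.

-21 dBFS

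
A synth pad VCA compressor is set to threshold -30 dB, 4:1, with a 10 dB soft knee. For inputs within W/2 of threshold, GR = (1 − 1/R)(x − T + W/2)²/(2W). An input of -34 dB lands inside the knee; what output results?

-34.0375 dB

x − T + W/2 = -34 − (-30) + 5 = 1.
GR = (1 − 1/4) × 1² / 20 = 0.75 × 1 / 20 = 0.0375 dB.
Output = -34 − 0.0375 = -34.0375 dB.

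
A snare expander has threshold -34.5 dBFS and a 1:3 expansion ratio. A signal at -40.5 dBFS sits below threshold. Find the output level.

Below threshold, a 1:3 expander applies gain = (3−1)×(T − x) of attenuation.
(3−1) × 6 = 12 dB, so output = -40.5 − 12 = -52.5 dBFS.

-52.5 dBFS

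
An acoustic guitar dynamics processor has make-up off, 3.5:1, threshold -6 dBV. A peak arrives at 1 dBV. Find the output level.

-4 dBV

Overshoot: 1 − (-6) = 7 dB.
At 3.5:1 the overshoot is divided by 3.5, leaving 2 dB above threshold.
That puts the output at -4 dBV.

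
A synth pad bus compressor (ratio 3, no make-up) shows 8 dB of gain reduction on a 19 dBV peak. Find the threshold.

7 dBV

Gain reduction = 19 − 11 = 8 dB; output overshoot = GR / (R − 1) = 8 / 2 = 4 dB.
Threshold = output − output overshoot = 11 − 4 = 7 dBV.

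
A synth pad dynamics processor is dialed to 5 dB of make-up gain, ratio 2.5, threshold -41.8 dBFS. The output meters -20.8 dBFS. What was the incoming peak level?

-1.8 dBFS

Remove make-up: -20.8 − 5 = -25.8 dBFS.
Post-compression overshoot = -25.8 − (-41.8) = 16 dB.
Input overshoot = R × output overshoot = 40 dB → input = -41.8 + 40 = -1.8 dBFS.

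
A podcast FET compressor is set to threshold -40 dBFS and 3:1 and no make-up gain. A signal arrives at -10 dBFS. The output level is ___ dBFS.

-30 dBFS

Overshoot: -10 − (-40) = 30 dB.
At 3:1 the overshoot is divided by 3, leaving 10 dB above threshold.
Output = -40 + 10 = -30 dBFS.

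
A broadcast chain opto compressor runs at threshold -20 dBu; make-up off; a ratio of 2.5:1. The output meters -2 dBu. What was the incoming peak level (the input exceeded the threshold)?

That's 18 dB above the -20 dBu threshold.
Undo the ratio: input overshoot = 18 × 2.5 = 45 dB, giving input = 25 dBu.

25 dBu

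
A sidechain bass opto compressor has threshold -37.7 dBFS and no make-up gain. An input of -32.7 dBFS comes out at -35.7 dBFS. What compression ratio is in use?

2.5:1

Input overshoot = -32.7 − (-37.7) = 5 dB; output overshoot = -35.7 − (-37.7) = 2 dB.
Ratio = 5 / 2 = 2.5.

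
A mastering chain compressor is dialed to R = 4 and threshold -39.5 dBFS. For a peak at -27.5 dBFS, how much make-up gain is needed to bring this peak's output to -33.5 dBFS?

Without make-up, output = threshold + overshoot/4 = -39.5 + 3 = -36.5 dBFS.
Gap to target: 3 dB.

3 dB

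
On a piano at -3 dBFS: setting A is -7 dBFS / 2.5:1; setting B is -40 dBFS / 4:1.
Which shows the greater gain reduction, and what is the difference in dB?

A: overshoot 4 dB → output overshoot 1.6 dB → GR 2.4 dB.
B: overshoot 37 dB → output overshoot 9.25 dB → GR 27.75 dB.
Difference: 25.35 dB in favour of B.

B, by 25.35 dB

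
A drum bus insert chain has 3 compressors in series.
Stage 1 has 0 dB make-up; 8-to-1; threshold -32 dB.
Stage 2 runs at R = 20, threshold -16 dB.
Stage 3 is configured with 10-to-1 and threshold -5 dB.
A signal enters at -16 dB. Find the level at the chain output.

-30 dB

Stage 1: overshoot 16 dB → 16/8 = 2 dB → -30 dB.
Stage 2: below threshold (-30 ≤ -16); passes unchanged; output -30 dB.
Stage 3: below threshold (-30 ≤ -5); passes unchanged; output -30 dB.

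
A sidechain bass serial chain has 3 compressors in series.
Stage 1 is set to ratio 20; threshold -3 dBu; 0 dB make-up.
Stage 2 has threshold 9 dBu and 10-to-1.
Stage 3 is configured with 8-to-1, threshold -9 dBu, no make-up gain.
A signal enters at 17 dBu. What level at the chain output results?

-8.125 dBu

Stage 1: 17 dBu is 20 dB over -3 dBu; at 20:1 that becomes 1 dB over, giving -2 dBu.
Stage 2: below threshold (-2 ≤ 9); passes unchanged; output -2 dBu.
Stage 3: 7 dB above -9 dBu, reduced 8:1 to 0.875 dB above → -8.125 dBu.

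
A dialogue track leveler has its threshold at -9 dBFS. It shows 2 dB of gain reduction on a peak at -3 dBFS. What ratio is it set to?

1.5:1

Input overshoot = -3 − (-9) = 6 dB.
Output overshoot = 6 − 2 = 4 dB.
Ratio = input overshoot / output overshoot = 6 / 4 = 1.5.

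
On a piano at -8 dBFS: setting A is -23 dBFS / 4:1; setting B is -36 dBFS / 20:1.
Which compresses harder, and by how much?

A: GR = 15 − 15/4 = 11.25 dB.
B: GR = 28 − 28/20 = 26.6 dB.
B reduces 15.35 dB more.

B, by 15.35 dB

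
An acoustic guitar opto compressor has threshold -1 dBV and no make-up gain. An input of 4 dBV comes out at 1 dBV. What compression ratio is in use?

Input overshoot = 4 − (-1) = 5 dB; output overshoot = 1 − (-1) = 2 dB.
Ratio = 5 / 2 = 2.5.

2.5:1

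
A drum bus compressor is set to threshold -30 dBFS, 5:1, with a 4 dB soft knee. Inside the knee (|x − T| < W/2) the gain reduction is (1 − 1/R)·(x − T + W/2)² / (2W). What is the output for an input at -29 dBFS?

-29.9 dBFS

x − T + W/2 = -29 − (-30) + 2 = 3.
GR = (1 − 1/5) × 3² / 8 = 0.8 × 9 / 8 = 0.9 dB.
Output = -29 − 0.9 = -29.9 dBFS.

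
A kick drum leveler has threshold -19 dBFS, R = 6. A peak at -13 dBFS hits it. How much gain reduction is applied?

-13 dBFS exceeds the threshold by 6 dB.
After 6:1 compression the overshoot becomes 6/6 = 1 dB.
GR = overshoot in − overshoot out = 6 − 1 = 5 dB.

5 dB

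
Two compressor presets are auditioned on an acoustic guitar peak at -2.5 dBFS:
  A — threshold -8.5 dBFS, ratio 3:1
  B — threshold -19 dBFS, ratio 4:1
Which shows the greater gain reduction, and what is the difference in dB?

A: 6 dB over, compressed to 2 dB over, so 4 dB of GR.
B: 16.5 dB over, compressed to 4.125 dB over, so 12.375 dB of GR.
Difference: 8.375 dB in favour of B.

B, by 8.375 dB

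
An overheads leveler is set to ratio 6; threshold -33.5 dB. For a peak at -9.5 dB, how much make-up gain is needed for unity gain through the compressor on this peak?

20 dB

Overshoot 24 dB → 24/6 = 4 dB after compression, so the compressed level is -33.5 + 4 = -29.5 dB.
Make-up = target − compressed = -9.5 − (-29.5) = 20 dB.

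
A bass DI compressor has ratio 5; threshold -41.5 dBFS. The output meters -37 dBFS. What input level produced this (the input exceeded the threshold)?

The compressed level sits -37 − (-41.5) = 4.5 dB over threshold.
Input overshoot = R × output overshoot = 22.5 dB → input = -41.5 + 22.5 = -19 dBFS.

-19 dBFS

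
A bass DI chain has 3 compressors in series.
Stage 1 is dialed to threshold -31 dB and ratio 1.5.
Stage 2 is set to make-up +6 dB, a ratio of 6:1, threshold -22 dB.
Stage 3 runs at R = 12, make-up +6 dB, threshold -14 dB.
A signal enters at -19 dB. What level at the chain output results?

-11 dB

Stage 1: overshoot 12 dB → 12/1.5 = 8 dB → -23 dB.
Stage 2: below threshold (-23 ≤ -22); passes unchanged; make-up brings it to -17 dB.
Stage 3: -17 dB is at or below the -14 dB threshold — no compression; make-up brings it to -11 dB.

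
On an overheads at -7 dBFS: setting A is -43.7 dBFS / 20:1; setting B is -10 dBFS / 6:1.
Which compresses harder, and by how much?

A: 36.7 dB over, compressed to 1.835 dB over, so 34.865 dB of GR.
B: 3 dB over, compressed to 0.5 dB over, so 2.5 dB of GR.
A applies 32.365 dB more gain reduction.

A, by 32.365 dB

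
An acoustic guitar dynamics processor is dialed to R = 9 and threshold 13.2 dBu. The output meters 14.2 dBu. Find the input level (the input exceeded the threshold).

22.2 dBu

That's 1 dB above the 13.2 dBu threshold.
Undo the ratio: input overshoot = 1 × 9 = 9 dB, giving input = 22.2 dBu.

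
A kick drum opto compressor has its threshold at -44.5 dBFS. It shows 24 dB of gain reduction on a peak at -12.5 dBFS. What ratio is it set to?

4:1

Input overshoot = -12.5 − (-44.5) = 32 dB.
Output overshoot = 32 − 24 = 8 dB.
Ratio = input overshoot / output overshoot = 32 / 8 = 4.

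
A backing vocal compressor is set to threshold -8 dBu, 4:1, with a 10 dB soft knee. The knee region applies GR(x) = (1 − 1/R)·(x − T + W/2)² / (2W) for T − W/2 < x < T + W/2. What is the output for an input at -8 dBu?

x − T + W/2 = -8 − (-8) + 5 = 5.
GR = (1 − 1/4) × 5² / 20 = 0.75 × 25 / 20 = 0.9375 dB.
Output = -8 − 0.9375 = -8.9375 dBu.

-8.9375 dBu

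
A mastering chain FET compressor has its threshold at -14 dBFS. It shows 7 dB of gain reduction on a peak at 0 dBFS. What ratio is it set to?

2:1

Input overshoot = 0 − (-14) = 14 dB.
Output overshoot = 14 − 7 = 7 dB.
Ratio = input overshoot / output overshoot = 14 / 7 = 2.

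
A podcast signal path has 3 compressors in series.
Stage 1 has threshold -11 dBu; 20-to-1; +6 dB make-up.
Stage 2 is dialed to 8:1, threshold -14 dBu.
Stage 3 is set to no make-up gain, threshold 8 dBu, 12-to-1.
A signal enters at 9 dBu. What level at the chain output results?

-12.75 dBu

Stage 1: 20 dB above -11 dBu, reduced 20:1 to 1 dB above → -10 dBu; +6 dB make-up → -4 dBu.
Stage 2: 10 dB above -14 dBu, reduced 8:1 to 1.25 dB above → -12.75 dBu.
Stage 3: below threshold (-12.75 ≤ 8); passes unchanged; output -12.75 dBu.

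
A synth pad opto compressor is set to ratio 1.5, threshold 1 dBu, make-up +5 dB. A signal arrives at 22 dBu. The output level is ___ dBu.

20 dBu

22 dBu sits 21 dB over threshold.
At 1.5:1 the overshoot is divided by 1.5, leaving 14 dB above threshold.
Output = 1 + 14 = 15 dBu; make-up adds 5 dB, giving 20 dBu.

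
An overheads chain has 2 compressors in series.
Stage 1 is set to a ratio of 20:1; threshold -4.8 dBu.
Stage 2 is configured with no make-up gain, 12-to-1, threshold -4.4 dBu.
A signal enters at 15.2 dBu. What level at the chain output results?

-4.35 dBu

Stage 1: 20 dB above -4.8 dBu, reduced 20:1 to 1 dB above → -3.8 dBu.
Stage 2: 0.6 dB above -4.4 dBu, reduced 12:1 to 0.05 dB above → -4.35 dBu.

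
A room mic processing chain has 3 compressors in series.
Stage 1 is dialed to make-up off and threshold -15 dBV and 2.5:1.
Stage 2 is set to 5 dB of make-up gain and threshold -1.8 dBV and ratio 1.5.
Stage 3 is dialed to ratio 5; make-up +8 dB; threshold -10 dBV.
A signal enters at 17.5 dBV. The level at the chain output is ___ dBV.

0.6 dBV

Stage 1: 17.5 dBV is 32.5 dB over -15 dBV; at 2.5:1 that becomes 13 dB over, giving -2 dBV.
Stage 2: -2 dBV ≤ -1.8 dBV, so stage 2 doesn't engage; make-up brings it to 3 dBV.
Stage 3: 3 dBV is 13 dB over -10 dBV; at 5:1 that becomes 2.6 dB over, giving -7.4 dBV; +8 dB make-up → 0.6 dBV.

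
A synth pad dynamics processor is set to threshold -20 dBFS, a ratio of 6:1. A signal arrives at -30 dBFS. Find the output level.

-30 dBFS

-30 dBFS is 10 dB below the -20 dBFS threshold, so no gain reduction is applied.
Output = input = -30 dBFS.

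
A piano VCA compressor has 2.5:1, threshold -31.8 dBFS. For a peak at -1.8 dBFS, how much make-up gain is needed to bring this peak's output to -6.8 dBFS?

13 dB

The peak compresses to -31.8 + 30/2.5 = -19.8 dBFS.
To reach -6.8 dBFS requires -6.8 − (-19.8) = 13 dB of make-up.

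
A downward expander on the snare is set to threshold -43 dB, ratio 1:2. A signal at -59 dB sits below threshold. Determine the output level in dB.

-75 dB

Below threshold, a 1:2 expander applies gain = (2−1)×(T − x) of attenuation.
(2−1) × 16 = 16 dB, so output = -59 − 16 = -75 dB.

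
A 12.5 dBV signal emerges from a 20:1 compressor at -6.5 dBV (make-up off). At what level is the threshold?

-7.5 dBV

Let T be the threshold. Output overshoot = (input overshoot)/R, so -6.5 − T = (12.5 − T)/20.
20·(-6.5 − T) = 12.5 − T → 19·T = -130 − 12.5 = -142.5.
T = -142.5/19 = -7.5 dBV.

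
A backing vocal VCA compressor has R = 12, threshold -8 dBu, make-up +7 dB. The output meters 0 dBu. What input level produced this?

Before make-up, the level was 0 − 7 = -7 dBu.
That's 1 dB above the -8 dBu threshold.
Before 12:1 compression the overshoot was 1 × 12 = 12 dB, so input = -8 + 12 = 4 dBu.

4 dBu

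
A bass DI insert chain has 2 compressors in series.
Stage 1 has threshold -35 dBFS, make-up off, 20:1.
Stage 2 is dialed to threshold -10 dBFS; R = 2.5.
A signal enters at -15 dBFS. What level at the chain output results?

-34 dBFS

Stage 1: 20 dB above -35 dBFS, reduced 20:1 to 1 dB above → -34 dBFS.
Stage 2: -34 dBFS ≤ -10 dBFS, so stage 2 doesn't engage; output -34 dBFS.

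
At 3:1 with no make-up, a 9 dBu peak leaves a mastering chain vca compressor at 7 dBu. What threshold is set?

6 dBu

Input is 3 dB above T (since output overshoot × R = input overshoot: (7 − T)·3 = 9 − T gives T = 6 dBu).
Check: 6 + (9 − 6)/3 = 6 + 1 = 7 dBu. ✓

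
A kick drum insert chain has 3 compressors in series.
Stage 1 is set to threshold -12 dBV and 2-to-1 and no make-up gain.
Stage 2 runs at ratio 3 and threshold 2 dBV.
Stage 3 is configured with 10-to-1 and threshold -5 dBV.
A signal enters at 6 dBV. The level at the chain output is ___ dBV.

-4.8 dBV

Stage 1: 18 dB above -12 dBV, reduced 2:1 to 9 dB above → -3 dBV.
Stage 2: -3 dBV ≤ 2 dBV, so stage 2 doesn't engage; output -3 dBV.
Stage 3: 2 dB above -5 dBV, reduced 10:1 to 0.2 dB above → -4.8 dBV.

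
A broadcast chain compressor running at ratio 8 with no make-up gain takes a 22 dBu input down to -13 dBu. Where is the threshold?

Input is 40 dB above T (since output overshoot × R = input overshoot: (-13 − T)·8 = 22 − T gives T = -18 dBu).
Check: -18 + (22 − (-18))/8 = -18 + 5 = -13 dBu. ✓

-18 dBu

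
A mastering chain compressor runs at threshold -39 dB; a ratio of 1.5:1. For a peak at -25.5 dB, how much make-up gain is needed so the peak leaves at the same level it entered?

Without make-up, output = threshold + overshoot/1.5 = -39 + 9 = -30 dB.
Gap to target: 4.5 dB.

4.5 dB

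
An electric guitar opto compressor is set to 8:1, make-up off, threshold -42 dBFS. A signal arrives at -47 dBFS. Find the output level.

-47 dBFS

-47 dBFS is 5 dB below the -42 dBFS threshold, so no gain reduction is applied.
Output = input = -47 dBFS.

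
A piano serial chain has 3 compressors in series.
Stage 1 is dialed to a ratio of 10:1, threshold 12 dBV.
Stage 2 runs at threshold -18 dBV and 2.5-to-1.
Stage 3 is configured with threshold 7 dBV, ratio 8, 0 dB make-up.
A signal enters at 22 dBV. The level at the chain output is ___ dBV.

Stage 1: 22 dBV is 10 dB over 12 dBV; at 10:1 that becomes 1 dB over, giving 13 dBV.
Stage 2: 31 dB above -18 dBV, reduced 2.5:1 to 12.4 dB above → -5.6 dBV.
Stage 3: -5.6 dBV is at or below the 7 dBV threshold — no compression; output -5.6 dBV.

-5.6 dBV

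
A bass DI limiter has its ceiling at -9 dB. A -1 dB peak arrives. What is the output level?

The limiter clamps the peak to its -9 dB ceiling.

-9 dB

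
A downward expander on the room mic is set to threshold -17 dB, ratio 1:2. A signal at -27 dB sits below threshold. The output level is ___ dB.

-37 dB

The input is 10 dB below the -17 dB threshold.
A 1:2 expander multiplies undershoot by 2: 10 × 2 = 20 dB below threshold.
Output = -17 − 20 = -37 dB.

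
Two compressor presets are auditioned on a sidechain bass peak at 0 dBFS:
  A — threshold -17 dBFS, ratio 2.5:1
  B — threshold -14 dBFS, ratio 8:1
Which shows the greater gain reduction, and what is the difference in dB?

A: 17 dB over, compressed to 6.8 dB over, so 10.2 dB of GR.
B: 14 dB over, compressed to 1.75 dB over, so 12.25 dB of GR.
B applies 2.05 dB more gain reduction.

B, by 2.05 dB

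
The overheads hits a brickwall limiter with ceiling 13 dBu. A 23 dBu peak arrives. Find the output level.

The limiter clamps the peak to its 13 dBu ceiling.

13 dBu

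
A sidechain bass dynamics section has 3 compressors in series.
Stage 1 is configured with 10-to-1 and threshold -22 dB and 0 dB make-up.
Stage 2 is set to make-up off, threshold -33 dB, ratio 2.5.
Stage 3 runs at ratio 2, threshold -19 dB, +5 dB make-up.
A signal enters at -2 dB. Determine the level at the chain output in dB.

Stage 1: 20 dB above -22 dB, reduced 10:1 to 2 dB above → -20 dB.
Stage 2: overshoot 13 dB → 13/2.5 = 5.2 dB → -27.8 dB.
Stage 3: below threshold (-27.8 ≤ -19); passes unchanged; make-up brings it to -22.8 dB.

-22.8 dB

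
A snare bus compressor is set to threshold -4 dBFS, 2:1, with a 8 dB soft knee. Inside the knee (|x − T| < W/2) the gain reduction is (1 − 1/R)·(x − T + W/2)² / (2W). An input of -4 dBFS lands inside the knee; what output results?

x − T + W/2 = -4 − (-4) + 4 = 4.
GR = (1 − 1/2) × 4² / 16 = 0.5 × 16 / 16 = 0.5 dB.
Output = -4 − 0.5 = -4.5 dBFS.

-4.5 dBFS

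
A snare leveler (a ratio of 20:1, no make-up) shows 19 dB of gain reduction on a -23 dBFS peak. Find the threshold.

-43 dBFS

Gain reduction = -23 − (-42) = 19 dB; output overshoot = GR / (R − 1) = 19 / 19 = 1 dB.
Threshold = output − output overshoot = -42 − 1 = -43 dBFS.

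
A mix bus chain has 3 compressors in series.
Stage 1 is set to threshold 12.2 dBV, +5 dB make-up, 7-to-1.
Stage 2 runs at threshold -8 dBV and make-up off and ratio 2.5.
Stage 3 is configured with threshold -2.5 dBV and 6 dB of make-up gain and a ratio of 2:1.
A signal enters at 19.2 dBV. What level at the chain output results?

5.99 dBV

Stage 1: 7 dB above 12.2 dBV, reduced 7:1 to 1 dB above → 13.2 dBV; +5 dB make-up → 18.2 dBV.
Stage 2: 26.2 dB above -8 dBV, reduced 2.5:1 to 10.48 dB above → 2.48 dBV.
Stage 3: 2.48 dBV is 4.98 dB over -2.5 dBV; at 2:1 that becomes 2.49 dB over, giving -0.01 dBV; +6 dB make-up → 5.99 dBV.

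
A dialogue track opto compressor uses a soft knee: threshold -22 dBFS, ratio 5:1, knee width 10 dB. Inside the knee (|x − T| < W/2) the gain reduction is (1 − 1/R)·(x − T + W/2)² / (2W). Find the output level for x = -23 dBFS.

-23.64 dBFS

x − T + W/2 = -23 − (-22) + 5 = 4.
GR = (1 − 1/5) × 4² / 20 = 0.8 × 16 / 20 = 0.64 dB.
Output = -23 − 0.64 = -23.64 dBFS.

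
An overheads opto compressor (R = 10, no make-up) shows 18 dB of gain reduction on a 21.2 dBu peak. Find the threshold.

Gain reduction = 21.2 − 3.2 = 18 dB; output overshoot = GR / (R − 1) = 18 / 9 = 2 dB.
Threshold = output − output overshoot = 3.2 − 2 = 1.2 dBu.

1.2 dBu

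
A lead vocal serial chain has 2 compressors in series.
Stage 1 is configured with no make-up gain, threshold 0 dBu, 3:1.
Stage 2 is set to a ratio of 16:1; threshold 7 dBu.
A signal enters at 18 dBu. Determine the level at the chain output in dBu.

Stage 1: overshoot 18 dB → 18/3 = 6 dB → 6 dBu.
Stage 2: below threshold (6 ≤ 7); passes unchanged; output 6 dBu.

6 dBu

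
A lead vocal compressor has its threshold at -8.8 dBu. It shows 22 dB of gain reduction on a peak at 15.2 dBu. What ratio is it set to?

12:1

Input overshoot = 15.2 − (-8.8) = 24 dB.
Output overshoot = 24 − 22 = 2 dB.
Ratio = input overshoot / output overshoot = 24 / 2 = 12.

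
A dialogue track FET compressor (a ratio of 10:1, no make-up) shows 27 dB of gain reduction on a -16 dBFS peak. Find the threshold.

Let T be the threshold. Output overshoot = (input overshoot)/R, so -43 − T = (-16 − T)/10.
10·(-43 − T) = -16 − T → 9·T = -430 − (-16) = -414.
T = -414/9 = -46 dBFS.

-46 dBFS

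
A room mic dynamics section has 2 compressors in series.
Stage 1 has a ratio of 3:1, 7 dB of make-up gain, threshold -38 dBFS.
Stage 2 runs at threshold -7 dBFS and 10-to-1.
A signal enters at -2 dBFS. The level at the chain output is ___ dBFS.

-19 dBFS

Stage 1: -2 dBFS is 36 dB over -38 dBFS; at 3:1 that becomes 12 dB over, giving -26 dBFS; +7 dB make-up → -19 dBFS.
Stage 2: -19 dBFS ≤ -7 dBFS, so stage 2 doesn't engage; output -19 dBFS.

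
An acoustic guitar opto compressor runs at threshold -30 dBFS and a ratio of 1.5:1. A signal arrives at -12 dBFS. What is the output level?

-18 dBFS

-12 dBFS sits 18 dB over threshold.
1.5:1 compression reduces that to 18/1.5 = 12 dB over.
So the level is -30 + 12 = -18 dBFS.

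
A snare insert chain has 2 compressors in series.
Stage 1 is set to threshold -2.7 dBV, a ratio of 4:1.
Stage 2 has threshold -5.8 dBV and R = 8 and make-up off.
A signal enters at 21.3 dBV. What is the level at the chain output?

Stage 1: 24 dB above -2.7 dBV, reduced 4:1 to 6 dB above → 3.3 dBV.
Stage 2: 3.3 dBV is 9.1 dB over -5.8 dBV; at 8:1 that becomes 1.1375 dB over, giving -4.6625 dBV.

-4.6625 dBV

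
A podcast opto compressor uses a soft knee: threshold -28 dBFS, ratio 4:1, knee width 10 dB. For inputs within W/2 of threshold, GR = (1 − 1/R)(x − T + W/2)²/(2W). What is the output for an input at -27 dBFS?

-28.35 dBFS

x − T + W/2 = -27 − (-28) + 5 = 6.
GR = (1 − 1/4) × 6² / 20 = 0.75 × 36 / 20 = 1.35 dB.
Output = -27 − 1.35 = -28.35 dBFS.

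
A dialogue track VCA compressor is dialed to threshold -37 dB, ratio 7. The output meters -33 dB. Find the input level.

-9 dB

The compressed level sits -33 − (-37) = 4 dB over threshold.
Input overshoot = R × output overshoot = 28 dB → input = -37 + 28 = -9 dB.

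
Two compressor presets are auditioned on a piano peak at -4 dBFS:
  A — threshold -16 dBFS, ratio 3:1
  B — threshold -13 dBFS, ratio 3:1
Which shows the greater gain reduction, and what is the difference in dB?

A: 12 dB over, compressed to 4 dB over, so 8 dB of GR.
B: 9 dB over, compressed to 3 dB over, so 6 dB of GR.
A applies 2 dB more gain reduction.

A, by 2 dB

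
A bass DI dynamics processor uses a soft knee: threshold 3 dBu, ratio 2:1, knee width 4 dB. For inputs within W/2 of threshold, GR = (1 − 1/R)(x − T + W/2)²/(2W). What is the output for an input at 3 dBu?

x − T + W/2 = 3 − 3 + 2 = 2.
GR = (1 − 1/2) × 2² / 8 = 0.5 × 4 / 8 = 0.25 dB.
Output = 3 − 0.25 = 2.75 dBu.

2.75 dBu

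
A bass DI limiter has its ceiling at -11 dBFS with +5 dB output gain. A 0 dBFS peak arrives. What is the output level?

-6 dBFS

A brickwall limiter is an ∞:1 compressor: any input above the ceiling is clamped to -11 dBFS.
Output gain then adds 5 dB: -11 + 5 = -6 dBFS.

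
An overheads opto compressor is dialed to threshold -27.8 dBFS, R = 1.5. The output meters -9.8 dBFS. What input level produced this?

-0.8 dBFS

That's 18 dB above the -27.8 dBFS threshold.
Input overshoot = R × output overshoot = 27 dB → input = -27.8 + 27 = -0.8 dBFS.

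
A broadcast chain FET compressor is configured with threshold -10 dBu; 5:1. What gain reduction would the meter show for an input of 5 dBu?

12 dB

5 dBu exceeds the threshold by 15 dB.
At 5:1, output sits 15/5 = 3 dB above threshold.
GR = overshoot in − overshoot out = 15 − 3 = 12 dB.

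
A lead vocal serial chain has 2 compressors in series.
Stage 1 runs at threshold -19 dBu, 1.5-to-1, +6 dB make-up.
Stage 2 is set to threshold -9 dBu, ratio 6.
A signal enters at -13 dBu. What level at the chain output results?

Stage 1: -13 dBu is 6 dB over -19 dBu; at 1.5:1 that becomes 4 dB over, giving -15 dBu; +6 dB make-up → -9 dBu.
Stage 2: -9 dBu is at or below the -9 dBu threshold — no compression; output -9 dBu.

-9 dBu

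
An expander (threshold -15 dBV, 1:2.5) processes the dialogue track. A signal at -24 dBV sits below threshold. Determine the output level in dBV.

The input is 9 dB below the -15 dBV threshold.
A 1:2.5 expander multiplies undershoot by 2.5: 9 × 2.5 = 22.5 dB below threshold.
Output = -15 − 22.5 = -37.5 dBV.

-37.5 dBV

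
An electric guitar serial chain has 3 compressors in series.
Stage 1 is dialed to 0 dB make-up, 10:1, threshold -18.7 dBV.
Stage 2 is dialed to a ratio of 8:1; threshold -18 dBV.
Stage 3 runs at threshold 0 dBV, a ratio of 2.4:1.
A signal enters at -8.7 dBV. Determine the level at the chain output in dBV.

-17.9625 dBV

Stage 1: -8.7 dBV is 10 dB over -18.7 dBV; at 10:1 that becomes 1 dB over, giving -17.7 dBV.
Stage 2: -17.7 dBV is 0.3 dB over -18 dBV; at 8:1 that becomes 0.0375 dB over, giving -17.9625 dBV.
Stage 3: below threshold (-17.9625 ≤ 0); passes unchanged; output -17.9625 dBV.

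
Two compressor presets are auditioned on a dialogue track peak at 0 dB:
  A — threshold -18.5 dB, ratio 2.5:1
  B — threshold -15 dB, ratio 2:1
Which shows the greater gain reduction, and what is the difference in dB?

A, by 3.6 dB

A: overshoot 18.5 dB → output overshoot 7.4 dB → GR 11.1 dB.
B: overshoot 15 dB → output overshoot 7.5 dB → GR 7.5 dB.
A reduces 3.6 dB more.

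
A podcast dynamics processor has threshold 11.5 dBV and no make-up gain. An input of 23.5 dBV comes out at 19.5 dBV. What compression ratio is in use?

1.5:1

Input overshoot = 23.5 − 11.5 = 12 dB; output overshoot = 19.5 − 11.5 = 8 dB.
Ratio = 12 / 8 = 1.5.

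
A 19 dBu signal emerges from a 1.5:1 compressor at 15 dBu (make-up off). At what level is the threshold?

7 dBu

Gain reduction = 19 − 15 = 4 dB; output overshoot = GR / (R − 1) = 4 / 0.5 = 8 dB.
Threshold = output − output overshoot = 15 − 8 = 7 dBu.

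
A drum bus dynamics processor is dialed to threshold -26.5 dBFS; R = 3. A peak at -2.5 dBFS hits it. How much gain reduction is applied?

16 dB

-2.5 dBFS exceeds the threshold by 24 dB.
A 3:1 ratio leaves 8 dB of that excess.
GR = overshoot in − overshoot out = 24 − 8 = 16 dB.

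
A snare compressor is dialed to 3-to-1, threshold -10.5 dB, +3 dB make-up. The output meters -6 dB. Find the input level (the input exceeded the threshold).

Before make-up, the level was -6 − 3 = -9 dB.
That's 1.5 dB above the -10.5 dB threshold.
Before 3:1 compression the overshoot was 1.5 × 3 = 4.5 dB, so input = -10.5 + 4.5 = -6 dB.

-6 dB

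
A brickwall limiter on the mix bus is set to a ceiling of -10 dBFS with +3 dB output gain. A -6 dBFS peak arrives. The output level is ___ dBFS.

The limiter clamps the peak to its -10 dBFS ceiling.
Output gain then adds 3 dB: -10 + 3 = -7 dBFS.

-7 dBFS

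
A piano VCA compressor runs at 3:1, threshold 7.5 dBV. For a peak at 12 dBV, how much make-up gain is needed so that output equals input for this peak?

Without make-up, output = threshold + overshoot/3 = 7.5 + 1.5 = 9 dBV.
Gap to target: 3 dB.

3 dB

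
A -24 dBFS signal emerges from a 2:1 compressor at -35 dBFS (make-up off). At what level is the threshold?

-46 dBFS

Let T be the threshold. Output overshoot = (input overshoot)/R, so -35 − T = (-24 − T)/2.
2·(-35 − T) = -24 − T → 1·T = -70 − (-24) = -46.
T = -46/1 = -46 dBFS.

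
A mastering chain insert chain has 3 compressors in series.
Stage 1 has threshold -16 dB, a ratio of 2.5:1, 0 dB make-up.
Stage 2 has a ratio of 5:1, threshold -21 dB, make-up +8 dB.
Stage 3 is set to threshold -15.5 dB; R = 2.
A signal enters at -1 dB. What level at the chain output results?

-13.15 dB

Stage 1: overshoot 15 dB → 15/2.5 = 6 dB → -10 dB.
Stage 2: -10 dB is 11 dB over -21 dB; at 5:1 that becomes 2.2 dB over, giving -18.8 dB; +8 dB make-up → -10.8 dB.
Stage 3: -10.8 dB is 4.7 dB over -15.5 dB; at 2:1 that becomes 2.35 dB over, giving -13.15 dB.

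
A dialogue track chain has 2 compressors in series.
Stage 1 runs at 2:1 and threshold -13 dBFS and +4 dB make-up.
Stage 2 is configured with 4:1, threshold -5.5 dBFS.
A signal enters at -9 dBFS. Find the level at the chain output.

Stage 1: 4 dB above -13 dBFS, reduced 2:1 to 2 dB above → -11 dBFS; +4 dB make-up → -7 dBFS.
Stage 2: -7 dBFS ≤ -5.5 dBFS, so stage 2 doesn't engage; output -7 dBFS.

-7 dBFS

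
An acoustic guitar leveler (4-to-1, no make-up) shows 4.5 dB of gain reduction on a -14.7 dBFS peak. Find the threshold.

-20.7 dBFS

Gain reduction = -14.7 − (-19.2) = 4.5 dB; output overshoot = GR / (R − 1) = 4.5 / 3 = 1.5 dB.
Threshold = output − output overshoot = -19.2 − 1.5 = -20.7 dBFS.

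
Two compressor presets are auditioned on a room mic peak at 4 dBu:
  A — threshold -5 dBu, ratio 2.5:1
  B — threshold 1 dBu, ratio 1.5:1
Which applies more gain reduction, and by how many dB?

A, by 4.4 dB

A: 9 dB over, compressed to 3.6 dB over, so 5.4 dB of GR.
B: 3 dB over, compressed to 2 dB over, so 1 dB of GR.
A reduces 4.4 dB more.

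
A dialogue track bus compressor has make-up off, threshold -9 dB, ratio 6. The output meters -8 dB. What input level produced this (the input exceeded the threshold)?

Post-compression overshoot = -8 − (-9) = 1 dB.
Before 6:1 compression the overshoot was 1 × 6 = 6 dB, so input = -9 + 6 = -3 dB.

-3 dB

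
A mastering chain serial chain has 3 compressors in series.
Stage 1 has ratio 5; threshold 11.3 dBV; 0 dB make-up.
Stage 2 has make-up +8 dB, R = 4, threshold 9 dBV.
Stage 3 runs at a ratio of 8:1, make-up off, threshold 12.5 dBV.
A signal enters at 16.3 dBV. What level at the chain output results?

13.165625 dBV

Stage 1: 5 dB above 11.3 dBV, reduced 5:1 to 1 dB above → 12.3 dBV.
Stage 2: 3.3 dB above 9 dBV, reduced 4:1 to 0.825 dB above → 9.825 dBV; +8 dB make-up → 17.825 dBV.
Stage 3: overshoot 5.325 dB → 5.325/8 = 0.665625 dB → 13.165625 dBV.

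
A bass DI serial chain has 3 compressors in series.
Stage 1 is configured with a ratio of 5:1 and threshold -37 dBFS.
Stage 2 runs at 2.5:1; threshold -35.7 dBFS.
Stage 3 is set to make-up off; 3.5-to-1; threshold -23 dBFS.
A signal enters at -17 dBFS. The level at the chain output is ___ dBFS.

-34.62 dBFS

Stage 1: -17 dBFS is 20 dB over -37 dBFS; at 5:1 that becomes 4 dB over, giving -33 dBFS.
Stage 2: 2.7 dB above -35.7 dBFS, reduced 2.5:1 to 1.08 dB above → -34.62 dBFS.
Stage 3: -34.62 dBFS ≤ -23 dBFS, so stage 3 doesn't engage; output -34.62 dBFS.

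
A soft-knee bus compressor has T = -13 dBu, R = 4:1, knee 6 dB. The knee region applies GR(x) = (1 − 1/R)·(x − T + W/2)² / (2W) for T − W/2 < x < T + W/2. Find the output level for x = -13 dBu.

-13.5625 dBu

x − T + W/2 = -13 − (-13) + 3 = 3.
GR = (1 − 1/4) × 3² / 12 = 0.75 × 9 / 12 = 0.5625 dB.
Output = -13 − 0.5625 = -13.5625 dBu.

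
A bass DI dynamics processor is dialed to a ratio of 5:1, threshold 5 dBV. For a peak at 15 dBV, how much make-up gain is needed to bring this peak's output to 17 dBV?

Overshoot 10 dB → 10/5 = 2 dB after compression, so the compressed level is 5 + 2 = 7 dBV.
Make-up = target − compressed = 17 − 7 = 10 dB.

10 dB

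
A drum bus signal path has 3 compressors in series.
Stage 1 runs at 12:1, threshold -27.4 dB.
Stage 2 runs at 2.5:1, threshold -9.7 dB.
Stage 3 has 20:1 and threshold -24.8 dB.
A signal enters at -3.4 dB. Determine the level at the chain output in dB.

-25.4 dB

Stage 1: 24 dB above -27.4 dB, reduced 12:1 to 2 dB above → -25.4 dB.
Stage 2: -25.4 dB is at or below the -9.7 dB threshold — no compression; output -25.4 dB.
Stage 3: -25.4 dB is at or below the -24.8 dB threshold — no compression; output -25.4 dB.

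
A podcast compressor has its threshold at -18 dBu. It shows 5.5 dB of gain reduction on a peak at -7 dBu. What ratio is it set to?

Input overshoot = -7 − (-18) = 11 dB.
Output overshoot = 11 − 5.5 = 5.5 dB.
Ratio = input overshoot / output overshoot = 11 / 5.5 = 2.

2:1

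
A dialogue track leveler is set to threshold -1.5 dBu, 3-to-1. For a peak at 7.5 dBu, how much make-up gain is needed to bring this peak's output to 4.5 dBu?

The peak compresses to -1.5 + 9/3 = 1.5 dBu.
To reach 4.5 dBu requires 4.5 − 1.5 = 3 dB of make-up.

3 dB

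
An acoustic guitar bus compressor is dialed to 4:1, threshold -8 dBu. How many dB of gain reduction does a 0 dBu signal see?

0 dBu exceeds the threshold by 8 dB.
At 4:1, output sits 8/4 = 2 dB above threshold.
Gain reduction = 8 − 2 = 6 dB.

6 dB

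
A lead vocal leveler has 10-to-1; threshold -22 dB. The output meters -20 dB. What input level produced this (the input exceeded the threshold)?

That's 2 dB above the -22 dB threshold.
Before 10:1 compression the overshoot was 2 × 10 = 20 dB, so input = -22 + 20 = -2 dB.

-2 dB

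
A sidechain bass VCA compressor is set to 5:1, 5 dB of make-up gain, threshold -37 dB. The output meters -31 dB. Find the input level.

Before make-up, the level was -31 − 5 = -36 dB.
Post-compression overshoot = -36 − (-37) = 1 dB.
Input overshoot = R × output overshoot = 5 dB → input = -37 + 5 = -32 dB.

-32 dB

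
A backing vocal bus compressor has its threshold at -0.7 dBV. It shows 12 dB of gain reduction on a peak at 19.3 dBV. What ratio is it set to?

Input overshoot = 19.3 − (-0.7) = 20 dB.
Output overshoot = 20 − 12 = 8 dB.
Ratio = input overshoot / output overshoot = 20 / 8 = 2.5.

2.5:1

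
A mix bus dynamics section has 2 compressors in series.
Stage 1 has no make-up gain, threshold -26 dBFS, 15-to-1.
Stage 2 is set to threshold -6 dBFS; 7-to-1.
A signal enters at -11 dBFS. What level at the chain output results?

Stage 1: 15 dB above -26 dBFS, reduced 15:1 to 1 dB above → -25 dBFS.
Stage 2: below threshold (-25 ≤ -6); passes unchanged; output -25 dBFS.

-25 dBFS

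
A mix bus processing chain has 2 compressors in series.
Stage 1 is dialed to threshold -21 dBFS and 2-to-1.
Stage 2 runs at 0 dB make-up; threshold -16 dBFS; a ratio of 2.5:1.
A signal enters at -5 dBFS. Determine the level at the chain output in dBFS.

-14.8 dBFS

Stage 1: -5 dBFS is 16 dB over -21 dBFS; at 2:1 that becomes 8 dB over, giving -13 dBFS.
Stage 2: overshoot 3 dB → 3/2.5 = 1.2 dB → -14.8 dBFS.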